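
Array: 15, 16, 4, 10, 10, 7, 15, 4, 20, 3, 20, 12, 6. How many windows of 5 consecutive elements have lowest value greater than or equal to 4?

5

(15, 16, 4, 10, 10) → min 4  ≥ 4 ✓
(16, 4, 10, 10, 7) → min 4  ≥ 4 ✓
(4, 10, 10, 7, 15) → min 4  ≥ 4 ✓
(10, 10, 7, 15, 4) → min 4  ≥ 4 ✓
(10, 7, 15, 4, 20) → min 4  ≥ 4 ✓
(7, 15, 4, 20, 3) → min 3
(15, 4, 20, 3, 20) → min 3
(4, 20, 3, 20, 12) → min 3
(20, 3, 20, 12, 6) → min 3
5 windows satisfy the condition.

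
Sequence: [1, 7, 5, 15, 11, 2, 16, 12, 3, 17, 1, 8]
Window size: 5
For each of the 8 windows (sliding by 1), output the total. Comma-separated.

39, 40, 49, 56, 44, 50, 49, 41

[1, 7, 5, 15, 11] → sum 39
[7, 5, 15, 11, 2] → sum 40
[5, 15, 11, 2, 16] → sum 49
[15, 11, 2, 16, 12] → sum 56
[11, 2, 16, 12, 3] → sum 44
[2, 16, 12, 3, 17] → sum 50
[16, 12, 3, 17, 1] → sum 49
[12, 3, 17, 1, 8] → sum 41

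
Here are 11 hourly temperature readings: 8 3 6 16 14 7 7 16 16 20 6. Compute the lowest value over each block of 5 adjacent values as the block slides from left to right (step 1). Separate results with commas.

8 3 6 16 14 → min 3
3 6 16 14 7 → min 3
6 16 14 7 7 → min 6
16 14 7 7 16 → min 7
14 7 7 16 16 → min 7
7 7 16 16 20 → min 7
7 16 16 20 6 → min 6

3, 3, 6, 7, 7, 7, 6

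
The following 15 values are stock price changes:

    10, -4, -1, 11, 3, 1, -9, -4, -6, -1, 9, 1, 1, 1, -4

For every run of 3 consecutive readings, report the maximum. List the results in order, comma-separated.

Sliding a size-3 window across the 15 values:
[10, -4, -1] → max 10
[-4, -1, 11] → max 11
[-1, 11, 3] → max 11
[11, 3, 1] → max 11
[3, 1, -9] → max 3
[1, -9, -4] → max 1
[-9, -4, -6] → max -4
[-4, -6, -1] → max -1
[-6, -1, 9] → max 9
[-1, 9, 1] → max 9
[9, 1, 1] → max 9
[1, 1, 1] → max 1
[1, 1, -4] → max 1

10, 11, 11, 11, 3, 1, -4, -1, 9, 9, 9, 1, 1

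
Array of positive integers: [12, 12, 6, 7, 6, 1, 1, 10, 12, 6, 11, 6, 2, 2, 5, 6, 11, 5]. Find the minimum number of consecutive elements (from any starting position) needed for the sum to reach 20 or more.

add 12: running sum 12 < 20
end 1: [12, 12] sum 24, len 2
end 2: [12, 12, 6] sum 30, len 3
end 3: [12, 6, 7] sum 25, len 3
end 4: [12, 6, 7, 6] sum 31, len 4
end 5: [6, 7, 6, 1] sum 20, len 4
end 6: [6, 7, 6, 1, 1] sum 21, len 5
end 7: [7, 6, 1, 1, 10] sum 25, len 5
end 8: [10, 12] sum 22, len 2
end 9: [10, 12, 6] sum 28, len 3
end 10: [12, 6, 11] sum 29, len 3
end 11: [6, 11, 6] sum 23, len 3
end 12: [6, 11, 6, 2] sum 25, len 4
end 13: [11, 6, 2, 2] sum 21, len 4
end 14: [11, 6, 2, 2, 5] sum 26, len 5
end 15: [6, 2, 2, 5, 6] sum 21, len 5
end 16: [5, 6, 11] sum 22, len 3
end 17: [6, 11, 5] sum 22, len 3
Shortest qualifying length: 2.

2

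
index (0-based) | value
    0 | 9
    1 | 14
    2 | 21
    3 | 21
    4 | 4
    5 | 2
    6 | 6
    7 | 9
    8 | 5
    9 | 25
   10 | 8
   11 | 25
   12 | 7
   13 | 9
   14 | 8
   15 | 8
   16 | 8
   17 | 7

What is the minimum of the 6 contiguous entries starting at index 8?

5

Elements at indices 8..13: 5, 25, 8, 25, 7, 9
min(5, 25, 8, 25, 7, 9) = 5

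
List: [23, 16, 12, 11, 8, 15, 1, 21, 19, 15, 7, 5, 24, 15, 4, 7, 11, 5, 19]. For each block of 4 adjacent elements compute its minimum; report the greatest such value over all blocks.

[23, 16, 12, 11] → min 11
[16, 12, 11, 8] → min 8
[12, 11, 8, 15] → min 8
[11, 8, 15, 1] → min 1
[8, 15, 1, 21] → min 1
[15, 1, 21, 19] → min 1
[1, 21, 19, 15] → min 1
[21, 19, 15, 7] → min 7
[19, 15, 7, 5] → min 5
[15, 7, 5, 24] → min 5
[7, 5, 24, 15] → min 5
[5, 24, 15, 4] → min 4
[24, 15, 4, 7] → min 4
[15, 4, 7, 11] → min 4
[4, 7, 11, 5] → min 4
[7, 11, 5, 19] → min 5
Greatest of these is 11.

11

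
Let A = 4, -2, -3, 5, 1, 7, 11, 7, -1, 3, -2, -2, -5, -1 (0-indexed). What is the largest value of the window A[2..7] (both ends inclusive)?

11

Elements at indices 2..7: -3, 5, 1, 7, 11, 7
max(-3, 5, 1, 7, 11, 7) = 11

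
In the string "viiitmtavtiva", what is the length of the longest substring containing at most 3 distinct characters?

add v: window [v] (1 distinct), len 1
add i: window [v, i] (2 distinct), len 2
add i: window [v, i, i] (2 distinct), len 3
add i: window [v, i, i, i] (2 distinct), len 4
add t: window [v, i, i, i, t] (3 distinct), len 5
add m: window [i, i, i, t, m] (3 distinct), len 5
add t: window [i, i, i, t, m, t] (3 distinct), len 6
add a: window [t, m, t, a] (3 distinct), len 4
add v: window [t, a, v] (3 distinct), len 3
add t: window [t, a, v, t] (3 distinct), len 4
add i: window [v, t, i] (3 distinct), len 3
add v: window [v, t, i, v] (3 distinct), len 4
add a: window [i, v, a] (3 distinct), len 3
Longest length with ≤3 distinct: 6.

6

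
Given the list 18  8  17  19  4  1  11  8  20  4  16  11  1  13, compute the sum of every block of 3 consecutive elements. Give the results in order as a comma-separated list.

43, 44, 40, 24, 16, 20, 39, 32, 40, 31, 28, 25

Sliding a size-3 window across the 14 values:
[18, 8, 17] → sum 43
[8, 17, 19] → sum 44
[17, 19, 4] → sum 40
[19, 4, 1] → sum 24
[4, 1, 11] → sum 16
[1, 11, 8] → sum 20
[11, 8, 20] → sum 39
[8, 20, 4] → sum 32
[20, 4, 16] → sum 40
[4, 16, 11] → sum 31
[16, 11, 1] → sum 28
[11, 1, 13] → sum 25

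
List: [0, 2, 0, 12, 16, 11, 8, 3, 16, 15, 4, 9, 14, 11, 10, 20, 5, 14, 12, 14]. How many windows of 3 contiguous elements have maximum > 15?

0 2 0 → max 2
2 0 12 → max 12
0 12 16 → max 16  > 15 ✓
12 16 11 → max 16  > 15 ✓
16 11 8 → max 16  > 15 ✓
11 8 3 → max 11
8 3 16 → max 16  > 15 ✓
3 16 15 → max 16  > 15 ✓
16 15 4 → max 16  > 15 ✓
15 4 9 → max 15
4 9 14 → max 14
9 14 11 → max 14
14 11 10 → max 14
11 10 20 → max 20  > 15 ✓
10 20 5 → max 20  > 15 ✓
20 5 14 → max 20  > 15 ✓
5 14 12 → max 14
14 12 14 → max 14
9 windows satisfy the condition.

9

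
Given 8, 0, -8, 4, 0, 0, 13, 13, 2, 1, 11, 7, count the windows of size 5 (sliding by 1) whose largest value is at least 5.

7

[8, 0, -8, 4, 0] → max 8  ≥ 5 ✓
[0, -8, 4, 0, 0] → max 4
[-8, 4, 0, 0, 13] → max 13  ≥ 5 ✓
[4, 0, 0, 13, 13] → max 13  ≥ 5 ✓
[0, 0, 13, 13, 2] → max 13  ≥ 5 ✓
[0, 13, 13, 2, 1] → max 13  ≥ 5 ✓
[13, 13, 2, 1, 11] → max 13  ≥ 5 ✓
[13, 2, 1, 11, 7] → max 13  ≥ 5 ✓
7 windows satisfy the condition.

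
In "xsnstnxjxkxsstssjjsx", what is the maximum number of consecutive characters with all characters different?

5

add x: [x] len 1
add s: [x, s] len 2
add n: [x, s, n] len 3
add s (repeat s, move left end past it): [n, s] len 2
add t: [n, s, t] len 3
add n (repeat n, move left end past it): [s, t, n] len 3
add x: [s, t, n, x] len 4
add j: [s, t, n, x, j] len 5
add x (repeat x, move left end past it): [j, x] len 2
add k: [j, x, k] len 3
add x (repeat x, move left end past it): [k, x] len 2
add s: [k, x, s] len 3
add s (repeat s, move left end past it): [s] len 1
add t: [s, t] len 2
add s (repeat s, move left end past it): [t, s] len 2
add s (repeat s, move left end past it): [s] len 1
add j: [s, j] len 2
add j (repeat j, move left end past it): [j] len 1
add s: [j, s] len 2
add x: [j, s, x] len 3
Longest all-distinct length: 5.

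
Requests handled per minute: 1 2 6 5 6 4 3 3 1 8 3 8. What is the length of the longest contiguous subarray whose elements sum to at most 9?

[1] sum 1 len 1
[1, 2] sum 3 len 2
[1, 2, 6] sum 9 len 3
[5] sum 5 len 1
[6] sum 6 len 1
[4] sum 4 len 1
[4, 3] sum 7 len 2
[3, 3] sum 6 len 2
[3, 3, 1] sum 7 len 3
[1, 8] sum 9 len 2
[3] sum 3 len 1
[8] sum 8 len 1
Longest length seen: 3.

3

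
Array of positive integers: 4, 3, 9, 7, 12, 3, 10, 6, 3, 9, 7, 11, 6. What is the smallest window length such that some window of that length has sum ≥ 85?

Extend right; whenever the sum reaches 85, record the length and shrink from the left:
add 4: running sum 4 < 85
add 3: running sum 7 < 85
add 9: running sum 16 < 85
add 7: running sum 23 < 85
add 12: running sum 35 < 85
add 3: running sum 38 < 85
add 10: running sum 48 < 85
add 6: running sum 54 < 85
add 3: running sum 57 < 85
add 9: running sum 66 < 85
add 7: running sum 73 < 85
add 11: running sum 84 < 85
add 6: shortest ending here [3, 9, 7, 12, 3, 10, 6, 3, 9, 7, 11, 6] sum 86, len 12
Shortest qualifying length: 12.

12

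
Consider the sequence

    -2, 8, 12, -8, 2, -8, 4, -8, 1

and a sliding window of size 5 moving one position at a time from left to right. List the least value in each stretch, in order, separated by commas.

Sliding a size-5 window across the 9 values:
(-2, 8, 12, -8, 2) → min -8
(8, 12, -8, 2, -8) → min -8
(12, -8, 2, -8, 4) → min -8
(-8, 2, -8, 4, -8) → min -8
(2, -8, 4, -8, 1) → min -8

-8, -8, -8, -8, -8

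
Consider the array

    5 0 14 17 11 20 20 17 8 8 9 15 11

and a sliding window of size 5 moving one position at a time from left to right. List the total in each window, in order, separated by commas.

47, 62, 82, 85, 76, 73, 62, 57, 51

5 0 14 17 11 → sum 47
0 14 17 11 20 → sum 62
14 17 11 20 20 → sum 82
17 11 20 20 17 → sum 85
11 20 20 17 8 → sum 76
20 20 17 8 8 → sum 73
20 17 8 8 9 → sum 62
17 8 8 9 15 → sum 57
8 8 9 15 11 → sum 51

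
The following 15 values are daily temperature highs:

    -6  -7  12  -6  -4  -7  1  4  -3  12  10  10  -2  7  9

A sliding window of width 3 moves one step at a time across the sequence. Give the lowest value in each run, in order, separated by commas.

-7, -7, -6, -7, -7, -7, -3, -3, -3, 10, -2, -2, -2

-6 -7 12 → min -7
-7 12 -6 → min -7
12 -6 -4 → min -6
-6 -4 -7 → min -7
-4 -7 1 → min -7
-7 1 4 → min -7
1 4 -3 → min -3
4 -3 12 → min -3
-3 12 10 → min -3
12 10 10 → min 10
10 10 -2 → min -2
10 -2 7 → min -2
-2 7 9 → min -2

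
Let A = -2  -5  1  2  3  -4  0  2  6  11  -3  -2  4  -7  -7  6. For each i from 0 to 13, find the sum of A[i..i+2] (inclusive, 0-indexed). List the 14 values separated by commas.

-6, -2, 6, 1, -1, -2, 8, 19, 14, 6, -1, -5, -10, -8

Sliding a size-3 window across the 16 values:
-2 -5 1 → sum -6
-5 1 2 → sum -2
1 2 3 → sum 6
2 3 -4 → sum 1
3 -4 0 → sum -1
-4 0 2 → sum -2
0 2 6 → sum 8
2 6 11 → sum 19
6 11 -3 → sum 14
11 -3 -2 → sum 6
-3 -2 4 → sum -1
-2 4 -7 → sum -5
4 -7 -7 → sum -10
-7 -7 6 → sum -8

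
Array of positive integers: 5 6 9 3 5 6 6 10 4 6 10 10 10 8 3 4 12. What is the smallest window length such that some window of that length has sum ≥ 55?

7

Extend right; whenever the sum reaches 55, record the length and shrink from the left:
add 5: running sum 5 < 55
add 6: running sum 11 < 55
add 9: running sum 20 < 55
add 3: running sum 23 < 55
add 5: running sum 28 < 55
add 6: running sum 34 < 55
add 6: running sum 40 < 55
add 10: running sum 50 < 55
add 4: running sum 54 < 55
end 9: [6, 9, 3, 5, 6, 6, 10, 4, 6] sum 55, len 9
end 10: [9, 3, 5, 6, 6, 10, 4, 6, 10] sum 59, len 9
end 11: [5, 6, 6, 10, 4, 6, 10, 10] sum 57, len 8
end 12: [6, 10, 4, 6, 10, 10, 10] sum 56, len 7
end 13: [10, 4, 6, 10, 10, 10, 8] sum 58, len 7
end 14: [10, 4, 6, 10, 10, 10, 8, 3] sum 61, len 8
end 15: [4, 6, 10, 10, 10, 8, 3, 4] sum 55, len 8
end 16: [10, 10, 10, 8, 3, 4, 12] sum 57, len 7
Shortest qualifying length: 7.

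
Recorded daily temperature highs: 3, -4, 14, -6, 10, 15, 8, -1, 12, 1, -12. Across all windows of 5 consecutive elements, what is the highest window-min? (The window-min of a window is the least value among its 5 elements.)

(3, -4, 14, -6, 10) → min -6
(-4, 14, -6, 10, 15) → min -6
(14, -6, 10, 15, 8) → min -6
(-6, 10, 15, 8, -1) → min -6
(10, 15, 8, -1, 12) → min -1
(15, 8, -1, 12, 1) → min -1
(8, -1, 12, 1, -12) → min -12
Highest of these is -1.

-1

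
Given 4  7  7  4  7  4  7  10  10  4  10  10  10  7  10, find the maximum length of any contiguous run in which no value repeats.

add 4: [4] len 1
add 7: [4, 7] len 2
add 7 (repeat 7, move left end past it): [7] len 1
add 4: [7, 4] len 2
add 7 (repeat 7, move left end past it): [4, 7] len 2
add 4 (repeat 4, move left end past it): [7, 4] len 2
add 7 (repeat 7, move left end past it): [4, 7] len 2
add 10: [4, 7, 10] len 3
add 10 (repeat 10, move left end past it): [10] len 1
add 4: [10, 4] len 2
add 10 (repeat 10, move left end past it): [4, 10] len 2
add 10 (repeat 10, move left end past it): [10] len 1
add 10 (repeat 10, move left end past it): [10] len 1
add 7: [10, 7] len 2
add 10 (repeat 10, move left end past it): [7, 10] len 2
Longest all-distinct length: 3.

3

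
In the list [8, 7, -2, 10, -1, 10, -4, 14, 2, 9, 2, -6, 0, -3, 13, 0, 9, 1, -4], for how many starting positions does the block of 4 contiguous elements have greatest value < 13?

(8, 7, -2, 10) → max 10  < 13 ✓
(7, -2, 10, -1) → max 10  < 13 ✓
(-2, 10, -1, 10) → max 10  < 13 ✓
(10, -1, 10, -4) → max 10  < 13 ✓
(-1, 10, -4, 14) → max 14
(10, -4, 14, 2) → max 14
(-4, 14, 2, 9) → max 14
(14, 2, 9, 2) → max 14
(2, 9, 2, -6) → max 9  < 13 ✓
(9, 2, -6, 0) → max 9  < 13 ✓
(2, -6, 0, -3) → max 2  < 13 ✓
(-6, 0, -3, 13) → max 13
(0, -3, 13, 0) → max 13
(-3, 13, 0, 9) → max 13
(13, 0, 9, 1) → max 13
(0, 9, 1, -4) → max 9  < 13 ✓
8 windows satisfy the condition.

8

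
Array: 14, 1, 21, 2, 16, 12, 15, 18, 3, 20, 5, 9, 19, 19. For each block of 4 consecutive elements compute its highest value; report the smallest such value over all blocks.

16

Window maxs for each of the 11 positions:
14 1 21 2 → max 21
1 21 2 16 → max 21
21 2 16 12 → max 21
2 16 12 15 → max 16
16 12 15 18 → max 18
12 15 18 3 → max 18
15 18 3 20 → max 20
18 3 20 5 → max 20
3 20 5 9 → max 20
20 5 9 19 → max 20
5 9 19 19 → max 19
Smallest of these is 16.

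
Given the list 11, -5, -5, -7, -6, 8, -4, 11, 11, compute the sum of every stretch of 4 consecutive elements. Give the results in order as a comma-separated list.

-6, -23, -10, -9, 9, 26

(11, -5, -5, -7) → sum -6
(-5, -5, -7, -6) → sum -23
(-5, -7, -6, 8) → sum -10
(-7, -6, 8, -4) → sum -9
(-6, 8, -4, 11) → sum 9
(8, -4, 11, 11) → sum 26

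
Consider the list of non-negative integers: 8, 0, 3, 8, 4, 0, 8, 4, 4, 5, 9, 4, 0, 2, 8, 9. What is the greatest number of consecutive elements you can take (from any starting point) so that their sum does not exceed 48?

Extend to the right; shrink from the left whenever the sum exceeds 48:
[8] sum 8 len 1
[8, 0] sum 8 len 2
[8, 0, 3] sum 11 len 3
[8, 0, 3, 8] sum 19 len 4
[8, 0, 3, 8, 4] sum 23 len 5
[8, 0, 3, 8, 4, 0] sum 23 len 6
[8, 0, 3, 8, 4, 0, 8] sum 31 len 7
[8, 0, 3, 8, 4, 0, 8, 4] sum 35 len 8
[8, 0, 3, 8, 4, 0, 8, 4, 4] sum 39 len 9
[8, 0, 3, 8, 4, 0, 8, 4, 4, 5] sum 44 len 10
[0, 3, 8, 4, 0, 8, 4, 4, 5, 9] sum 45 len 10
[8, 4, 0, 8, 4, 4, 5, 9, 4] sum 46 len 9
[8, 4, 0, 8, 4, 4, 5, 9, 4, 0] sum 46 len 10
[8, 4, 0, 8, 4, 4, 5, 9, 4, 0, 2] sum 48 len 11
[4, 0, 8, 4, 4, 5, 9, 4, 0, 2, 8] sum 48 len 11
[4, 4, 5, 9, 4, 0, 2, 8, 9] sum 45 len 9
Longest length seen: 11.

11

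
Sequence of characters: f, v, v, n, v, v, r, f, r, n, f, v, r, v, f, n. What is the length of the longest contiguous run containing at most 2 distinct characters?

[f] 1 distinct, len 1
[f, v] 2 distinct, len 2
[f, v, v] 2 distinct, len 3
[v, v, n] 2 distinct, len 3
[v, v, n, v] 2 distinct, len 4
[v, v, n, v, v] 2 distinct, len 5
[v, v, r] 2 distinct, len 3
[r, f] 2 distinct, len 2
[r, f, r] 2 distinct, len 3
[r, n] 2 distinct, len 2
[n, f] 2 distinct, len 2
[f, v] 2 distinct, len 2
[v, r] 2 distinct, len 2
[v, r, v] 2 distinct, len 3
[v, f] 2 distinct, len 2
[f, n] 2 distinct, len 2
Longest length with ≤2 distinct: 5.

5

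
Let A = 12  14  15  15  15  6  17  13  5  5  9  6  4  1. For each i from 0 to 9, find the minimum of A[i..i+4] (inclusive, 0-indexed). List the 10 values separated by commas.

12, 6, 6, 6, 5, 5, 5, 5, 4, 1

Sliding a size-5 window across the 14 values:
[12, 14, 15, 15, 15] → min 12
[14, 15, 15, 15, 6] → min 6
[15, 15, 15, 6, 17] → min 6
[15, 15, 6, 17, 13] → min 6
[15, 6, 17, 13, 5] → min 5
[6, 17, 13, 5, 5] → min 5
[17, 13, 5, 5, 9] → min 5
[13, 5, 5, 9, 6] → min 5
[5, 5, 9, 6, 4] → min 4
[5, 9, 6, 4, 1] → min 1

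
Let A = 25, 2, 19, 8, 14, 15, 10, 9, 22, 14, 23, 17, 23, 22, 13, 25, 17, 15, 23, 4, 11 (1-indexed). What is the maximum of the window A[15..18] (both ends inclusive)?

Elements at indices 15..18: 13, 25, 17, 15
max(13, 25, 17, 15) = 25

25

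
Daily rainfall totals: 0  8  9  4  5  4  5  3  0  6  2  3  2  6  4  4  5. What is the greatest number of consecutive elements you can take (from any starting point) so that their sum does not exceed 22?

7

Extend to the right; shrink from the left whenever the sum exceeds 22:
→ 0: sum 0, len 1
→ 8: sum 8, len 2
→ 9: sum 17, len 3
→ 4: sum 21, len 4
→ 5 (dropped 0, 8): sum 18, len 3
→ 4: sum 22, len 4
→ 5 (dropped 9): sum 18, len 4
→ 3: sum 21, len 5
→ 0: sum 21, len 6
→ 6 (dropped 4, 5): sum 18, len 5
→ 2: sum 20, len 6
→ 3 (dropped 4): sum 19, len 6
→ 2: sum 21, len 7
→ 6 (dropped 5): sum 22, len 7
→ 4 (dropped 3, 0, 6): sum 17, len 5
→ 4: sum 21, len 6
→ 5 (dropped 2, 3): sum 21, len 5
Longest length seen: 7.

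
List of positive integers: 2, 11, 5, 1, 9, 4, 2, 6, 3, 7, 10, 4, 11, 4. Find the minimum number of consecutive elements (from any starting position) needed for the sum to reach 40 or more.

add 2: running sum 2 < 40
add 11: running sum 13 < 40
add 5: running sum 18 < 40
add 1: running sum 19 < 40
add 9: running sum 28 < 40
add 4: running sum 32 < 40
add 2: running sum 34 < 40
add 6: shortest ending here [2, 11, 5, 1, 9, 4, 2, 6] sum 40, len 8
add 3: shortest ending here [11, 5, 1, 9, 4, 2, 6, 3] sum 41, len 8
add 7: shortest ending here [11, 5, 1, 9, 4, 2, 6, 3, 7] sum 48, len 9
add 10: shortest ending here [9, 4, 2, 6, 3, 7, 10] sum 41, len 7
add 4: shortest ending here [9, 4, 2, 6, 3, 7, 10, 4] sum 45, len 8
add 11: shortest ending here [6, 3, 7, 10, 4, 11] sum 41, len 6
add 4: shortest ending here [6, 3, 7, 10, 4, 11, 4] sum 45, len 7
Shortest qualifying length: 6.

6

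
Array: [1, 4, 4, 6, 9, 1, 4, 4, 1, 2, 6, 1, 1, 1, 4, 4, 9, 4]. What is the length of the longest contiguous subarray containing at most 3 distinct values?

Extend right; when distinct count exceeds 3, shrink from the left:
[1] 1 distinct, len 1
[1, 4] 2 distinct, len 2
[1, 4, 4] 2 distinct, len 3
[1, 4, 4, 6] 3 distinct, len 4
[4, 4, 6, 9] 3 distinct, len 4
[6, 9, 1] 3 distinct, len 3
[9, 1, 4] 3 distinct, len 3
[9, 1, 4, 4] 3 distinct, len 4
[9, 1, 4, 4, 1] 3 distinct, len 5
[1, 4, 4, 1, 2] 3 distinct, len 5
[1, 2, 6] 3 distinct, len 3
[1, 2, 6, 1] 3 distinct, len 4
[1, 2, 6, 1, 1] 3 distinct, len 5
[1, 2, 6, 1, 1, 1] 3 distinct, len 6
[6, 1, 1, 1, 4] 3 distinct, len 5
[6, 1, 1, 1, 4, 4] 3 distinct, len 6
[1, 1, 1, 4, 4, 9] 3 distinct, len 6
[1, 1, 1, 4, 4, 9, 4] 3 distinct, len 7
Longest length with ≤3 distinct: 7.

7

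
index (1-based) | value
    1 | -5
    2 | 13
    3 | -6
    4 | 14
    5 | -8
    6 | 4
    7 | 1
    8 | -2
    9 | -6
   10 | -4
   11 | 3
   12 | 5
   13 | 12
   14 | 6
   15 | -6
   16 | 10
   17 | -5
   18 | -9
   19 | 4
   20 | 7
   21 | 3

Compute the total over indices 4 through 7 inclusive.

11

Elements at indices 4..7: 14, -8, 4, 1
sum(14, -8, 4, 1) = 11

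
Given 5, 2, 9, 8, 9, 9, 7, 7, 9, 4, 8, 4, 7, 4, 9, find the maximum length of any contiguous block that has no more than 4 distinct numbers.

13

[5] 1 distinct, len 1
[5, 2] 2 distinct, len 2
[5, 2, 9] 3 distinct, len 3
[5, 2, 9, 8] 4 distinct, len 4
[5, 2, 9, 8, 9] 4 distinct, len 5
[5, 2, 9, 8, 9, 9] 4 distinct, len 6
[2, 9, 8, 9, 9, 7] 4 distinct, len 6
[2, 9, 8, 9, 9, 7, 7] 4 distinct, len 7
[2, 9, 8, 9, 9, 7, 7, 9] 4 distinct, len 8
[9, 8, 9, 9, 7, 7, 9, 4] 4 distinct, len 8
[9, 8, 9, 9, 7, 7, 9, 4, 8] 4 distinct, len 9
[9, 8, 9, 9, 7, 7, 9, 4, 8, 4] 4 distinct, len 10
[9, 8, 9, 9, 7, 7, 9, 4, 8, 4, 7] 4 distinct, len 11
[9, 8, 9, 9, 7, 7, 9, 4, 8, 4, 7, 4] 4 distinct, len 12
[9, 8, 9, 9, 7, 7, 9, 4, 8, 4, 7, 4, 9] 4 distinct, len 13
Longest length with ≤4 distinct: 13.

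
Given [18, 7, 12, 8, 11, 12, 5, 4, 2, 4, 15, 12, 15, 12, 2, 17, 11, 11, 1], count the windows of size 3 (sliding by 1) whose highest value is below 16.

[18, 7, 12] → max 18
[7, 12, 8] → max 12  < 16 ✓
[12, 8, 11] → max 12  < 16 ✓
[8, 11, 12] → max 12  < 16 ✓
[11, 12, 5] → max 12  < 16 ✓
[12, 5, 4] → max 12  < 16 ✓
[5, 4, 2] → max 5  < 16 ✓
[4, 2, 4] → max 4  < 16 ✓
[2, 4, 15] → max 15  < 16 ✓
[4, 15, 12] → max 15  < 16 ✓
[15, 12, 15] → max 15  < 16 ✓
[12, 15, 12] → max 15  < 16 ✓
[15, 12, 2] → max 15  < 16 ✓
[12, 2, 17] → max 17
[2, 17, 11] → max 17
[17, 11, 11] → max 17
[11, 11, 1] → max 11  < 16 ✓
13 windows satisfy the condition.

13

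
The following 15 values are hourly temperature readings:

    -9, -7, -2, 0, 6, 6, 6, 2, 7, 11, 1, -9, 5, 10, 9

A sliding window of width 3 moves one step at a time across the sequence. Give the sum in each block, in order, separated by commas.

-18, -9, 4, 12, 18, 14, 15, 20, 19, 3, -3, 6, 24

Sliding a size-3 window across the 15 values:
[-9, -7, -2] → sum -18
[-7, -2, 0] → sum -9
[-2, 0, 6] → sum 4
[0, 6, 6] → sum 12
[6, 6, 6] → sum 18
[6, 6, 2] → sum 14
[6, 2, 7] → sum 15
[2, 7, 11] → sum 20
[7, 11, 1] → sum 19
[11, 1, -9] → sum 3
[1, -9, 5] → sum -3
[-9, 5, 10] → sum 6
[5, 10, 9] → sum 24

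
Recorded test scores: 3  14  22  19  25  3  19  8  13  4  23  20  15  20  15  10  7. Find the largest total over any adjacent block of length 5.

(3, 14, 22, 19, 25) → sum 83
(14, 22, 19, 25, 3) → sum 83
(22, 19, 25, 3, 19) → sum 88
(19, 25, 3, 19, 8) → sum 74
(25, 3, 19, 8, 13) → sum 68
(3, 19, 8, 13, 4) → sum 47
(19, 8, 13, 4, 23) → sum 67
(8, 13, 4, 23, 20) → sum 68
(13, 4, 23, 20, 15) → sum 75
(4, 23, 20, 15, 20) → sum 82
(23, 20, 15, 20, 15) → sum 93
(20, 15, 20, 15, 10) → sum 80
(15, 20, 15, 10, 7) → sum 67
Largest of these is 93.

93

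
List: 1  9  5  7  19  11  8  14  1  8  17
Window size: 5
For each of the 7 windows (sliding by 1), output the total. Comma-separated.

[1, 9, 5, 7, 19] → sum 41
[9, 5, 7, 19, 11] → sum 51
[5, 7, 19, 11, 8] → sum 50
[7, 19, 11, 8, 14] → sum 59
[19, 11, 8, 14, 1] → sum 53
[11, 8, 14, 1, 8] → sum 42
[8, 14, 1, 8, 17] → sum 48

41, 51, 50, 59, 53, 42, 48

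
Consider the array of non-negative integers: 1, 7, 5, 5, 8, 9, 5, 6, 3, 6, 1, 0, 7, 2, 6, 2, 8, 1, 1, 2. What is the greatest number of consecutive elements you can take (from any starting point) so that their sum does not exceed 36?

[1] sum 1 len 1
[1, 7] sum 8 len 2
[1, 7, 5] sum 13 len 3
[1, 7, 5, 5] sum 18 len 4
[1, 7, 5, 5, 8] sum 26 len 5
[1, 7, 5, 5, 8, 9] sum 35 len 6
[5, 5, 8, 9, 5] sum 32 len 5
[5, 8, 9, 5, 6] sum 33 len 5
[5, 8, 9, 5, 6, 3] sum 36 len 6
[9, 5, 6, 3, 6] sum 29 len 5
[9, 5, 6, 3, 6, 1] sum 30 len 6
[9, 5, 6, 3, 6, 1, 0] sum 30 len 7
[5, 6, 3, 6, 1, 0, 7] sum 28 len 7
[5, 6, 3, 6, 1, 0, 7, 2] sum 30 len 8
[5, 6, 3, 6, 1, 0, 7, 2, 6] sum 36 len 9
[6, 3, 6, 1, 0, 7, 2, 6, 2] sum 33 len 9
[3, 6, 1, 0, 7, 2, 6, 2, 8] sum 35 len 9
[3, 6, 1, 0, 7, 2, 6, 2, 8, 1] sum 36 len 10
[6, 1, 0, 7, 2, 6, 2, 8, 1, 1] sum 34 len 10
[6, 1, 0, 7, 2, 6, 2, 8, 1, 1, 2] sum 36 len 11
Longest length seen: 11.

11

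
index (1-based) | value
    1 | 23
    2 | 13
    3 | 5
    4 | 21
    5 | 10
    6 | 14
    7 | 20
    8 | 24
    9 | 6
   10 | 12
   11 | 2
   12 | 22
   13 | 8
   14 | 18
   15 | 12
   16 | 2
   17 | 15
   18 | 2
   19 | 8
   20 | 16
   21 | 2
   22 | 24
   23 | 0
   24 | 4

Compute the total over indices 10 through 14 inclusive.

62

Elements at indices 10..14: 12, 2, 22, 8, 18
sum(12, 2, 22, 8, 18) = 62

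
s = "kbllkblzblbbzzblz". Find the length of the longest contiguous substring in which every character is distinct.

4

[k] len 1
[k, b] len 2
[k, b, l] len 3
[l] len 1
[l, k] len 2
[l, k, b] len 3
[k, b, l] len 3
[k, b, l, z] len 4
[l, z, b] len 3
[z, b, l] len 3
[l, b] len 2
[b] len 1
[b, z] len 2
[z] len 1
[z, b] len 2
[z, b, l] len 3
[b, l, z] len 3
Longest all-distinct length: 4.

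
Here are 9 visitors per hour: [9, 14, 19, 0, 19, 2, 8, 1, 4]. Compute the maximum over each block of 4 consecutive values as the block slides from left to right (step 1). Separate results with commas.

(9, 14, 19, 0) → max 19
(14, 19, 0, 19) → max 19
(19, 0, 19, 2) → max 19
(0, 19, 2, 8) → max 19
(19, 2, 8, 1) → max 19
(2, 8, 1, 4) → max 8

19, 19, 19, 19, 19, 8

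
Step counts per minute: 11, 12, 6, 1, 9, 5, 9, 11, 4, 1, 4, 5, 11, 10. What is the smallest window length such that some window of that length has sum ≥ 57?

8

Extend right; whenever the sum reaches 57, record the length and shrink from the left:
add 11: running sum 11 < 57
add 12: running sum 23 < 57
add 6: running sum 29 < 57
add 1: running sum 30 < 57
add 9: running sum 39 < 57
add 5: running sum 44 < 57
add 9: running sum 53 < 57
end 7: [11, 12, 6, 1, 9, 5, 9, 11] sum 64, len 8
end 8: [12, 6, 1, 9, 5, 9, 11, 4] sum 57, len 8
end 9: [12, 6, 1, 9, 5, 9, 11, 4, 1] sum 58, len 9
end 10: [12, 6, 1, 9, 5, 9, 11, 4, 1, 4] sum 62, len 10
end 11: [12, 6, 1, 9, 5, 9, 11, 4, 1, 4, 5] sum 67, len 11
end 12: [9, 5, 9, 11, 4, 1, 4, 5, 11] sum 59, len 9
end 13: [5, 9, 11, 4, 1, 4, 5, 11, 10] sum 60, len 9
Shortest qualifying length: 8.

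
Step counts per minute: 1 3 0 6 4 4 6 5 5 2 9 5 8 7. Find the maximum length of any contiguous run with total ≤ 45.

11

[1] sum 1 len 1
[1, 3] sum 4 len 2
[1, 3, 0] sum 4 len 3
[1, 3, 0, 6] sum 10 len 4
[1, 3, 0, 6, 4] sum 14 len 5
[1, 3, 0, 6, 4, 4] sum 18 len 6
[1, 3, 0, 6, 4, 4, 6] sum 24 len 7
[1, 3, 0, 6, 4, 4, 6, 5] sum 29 len 8
[1, 3, 0, 6, 4, 4, 6, 5, 5] sum 34 len 9
[1, 3, 0, 6, 4, 4, 6, 5, 5, 2] sum 36 len 10
[1, 3, 0, 6, 4, 4, 6, 5, 5, 2, 9] sum 45 len 11
[4, 4, 6, 5, 5, 2, 9, 5] sum 40 len 8
[4, 6, 5, 5, 2, 9, 5, 8] sum 44 len 8
[5, 5, 2, 9, 5, 8, 7] sum 41 len 7
Longest length seen: 11.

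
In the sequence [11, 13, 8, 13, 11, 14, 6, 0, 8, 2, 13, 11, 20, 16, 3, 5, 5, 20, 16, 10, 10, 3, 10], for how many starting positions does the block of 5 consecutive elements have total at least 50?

11 13 8 13 11 → sum 56  ≥ 50 ✓
13 8 13 11 14 → sum 59  ≥ 50 ✓
8 13 11 14 6 → sum 52  ≥ 50 ✓
13 11 14 6 0 → sum 44
11 14 6 0 8 → sum 39
14 6 0 8 2 → sum 30
6 0 8 2 13 → sum 29
0 8 2 13 11 → sum 34
8 2 13 11 20 → sum 54  ≥ 50 ✓
2 13 11 20 16 → sum 62  ≥ 50 ✓
13 11 20 16 3 → sum 63  ≥ 50 ✓
11 20 16 3 5 → sum 55  ≥ 50 ✓
20 16 3 5 5 → sum 49
16 3 5 5 20 → sum 49
3 5 5 20 16 → sum 49
5 5 20 16 10 → sum 56  ≥ 50 ✓
5 20 16 10 10 → sum 61  ≥ 50 ✓
20 16 10 10 3 → sum 59  ≥ 50 ✓
16 10 10 3 10 → sum 49
10 windows satisfy the condition.

10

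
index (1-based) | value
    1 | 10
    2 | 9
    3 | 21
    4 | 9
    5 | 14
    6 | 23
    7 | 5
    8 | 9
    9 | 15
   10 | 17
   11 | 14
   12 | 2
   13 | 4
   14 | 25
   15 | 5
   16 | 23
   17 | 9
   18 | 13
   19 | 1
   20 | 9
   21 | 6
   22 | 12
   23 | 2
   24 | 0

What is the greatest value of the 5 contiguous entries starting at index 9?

17

Elements at indices 9..13: 15, 17, 14, 2, 4
max(15, 17, 14, 2, 4) = 17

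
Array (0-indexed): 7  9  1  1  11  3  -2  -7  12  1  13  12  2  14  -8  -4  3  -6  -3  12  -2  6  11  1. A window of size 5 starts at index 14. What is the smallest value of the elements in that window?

-8

Elements at indices 14..18: -8, -4, 3, -6, -3
min(-8, -4, 3, -6, -3) = -8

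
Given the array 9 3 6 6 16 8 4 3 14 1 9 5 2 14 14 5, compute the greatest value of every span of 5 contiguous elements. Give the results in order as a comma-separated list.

Sliding a size-5 window across the 16 values:
[9, 3, 6, 6, 16] → max 16
[3, 6, 6, 16, 8] → max 16
[6, 6, 16, 8, 4] → max 16
[6, 16, 8, 4, 3] → max 16
[16, 8, 4, 3, 14] → max 16
[8, 4, 3, 14, 1] → max 14
[4, 3, 14, 1, 9] → max 14
[3, 14, 1, 9, 5] → max 14
[14, 1, 9, 5, 2] → max 14
[1, 9, 5, 2, 14] → max 14
[9, 5, 2, 14, 14] → max 14
[5, 2, 14, 14, 5] → max 14

16, 16, 16, 16, 16, 14, 14, 14, 14, 14, 14, 14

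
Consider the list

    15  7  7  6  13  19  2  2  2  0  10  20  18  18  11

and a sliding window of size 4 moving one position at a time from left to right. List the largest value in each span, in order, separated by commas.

15, 13, 19, 19, 19, 19, 2, 10, 20, 20, 20, 20

(15, 7, 7, 6) → max 15
(7, 7, 6, 13) → max 13
(7, 6, 13, 19) → max 19
(6, 13, 19, 2) → max 19
(13, 19, 2, 2) → max 19
(19, 2, 2, 2) → max 19
(2, 2, 2, 0) → max 2
(2, 2, 0, 10) → max 10
(2, 0, 10, 20) → max 20
(0, 10, 20, 18) → max 20
(10, 20, 18, 18) → max 20
(20, 18, 18, 11) → max 20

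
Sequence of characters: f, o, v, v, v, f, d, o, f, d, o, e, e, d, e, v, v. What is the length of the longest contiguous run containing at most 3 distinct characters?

6

Extend right; when distinct count exceeds 3, shrink from the left:
add f: window [f] (1 distinct), len 1
add o: window [f, o] (2 distinct), len 2
add v: window [f, o, v] (3 distinct), len 3
add v: window [f, o, v, v] (3 distinct), len 4
add v: window [f, o, v, v, v] (3 distinct), len 5
add f: window [f, o, v, v, v, f] (3 distinct), len 6
add d: window [v, v, v, f, d] (3 distinct), len 5
add o: window [f, d, o] (3 distinct), len 3
add f: window [f, d, o, f] (3 distinct), len 4
add d: window [f, d, o, f, d] (3 distinct), len 5
add o: window [f, d, o, f, d, o] (3 distinct), len 6
add e: window [d, o, e] (3 distinct), len 3
add e: window [d, o, e, e] (3 distinct), len 4
add d: window [d, o, e, e, d] (3 distinct), len 5
add e: window [d, o, e, e, d, e] (3 distinct), len 6
add v: window [e, e, d, e, v] (3 distinct), len 5
add v: window [e, e, d, e, v, v] (3 distinct), len 6
Longest length with ≤3 distinct: 6.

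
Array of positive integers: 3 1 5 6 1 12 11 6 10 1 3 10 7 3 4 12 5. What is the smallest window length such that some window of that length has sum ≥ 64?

10

Extend right; whenever the sum reaches 64, record the length and shrink from the left:
add 3: running sum 3 < 64
add 1: running sum 4 < 64
add 5: running sum 9 < 64
add 6: running sum 15 < 64
add 1: running sum 16 < 64
add 12: running sum 28 < 64
add 11: running sum 39 < 64
add 6: running sum 45 < 64
add 10: running sum 55 < 64
add 1: running sum 56 < 64
add 3: running sum 59 < 64
add 10: shortest ending here [5, 6, 1, 12, 11, 6, 10, 1, 3, 10] sum 65, len 10
add 7: shortest ending here [6, 1, 12, 11, 6, 10, 1, 3, 10, 7] sum 67, len 10
add 3: shortest ending here [1, 12, 11, 6, 10, 1, 3, 10, 7, 3] sum 64, len 10
add 4: shortest ending here [12, 11, 6, 10, 1, 3, 10, 7, 3, 4] sum 67, len 10
add 12: shortest ending here [11, 6, 10, 1, 3, 10, 7, 3, 4, 12] sum 67, len 10
add 5: shortest ending here [11, 6, 10, 1, 3, 10, 7, 3, 4, 12, 5] sum 72, len 11
Shortest qualifying length: 10.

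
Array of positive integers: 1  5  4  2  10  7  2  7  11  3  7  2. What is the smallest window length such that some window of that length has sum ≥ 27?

4

add 1: running sum 1 < 27
add 5: running sum 6 < 27
add 4: running sum 10 < 27
add 2: running sum 12 < 27
add 10: running sum 22 < 27
end 5: [5, 4, 2, 10, 7] sum 28, len 5
end 6: [5, 4, 2, 10, 7, 2] sum 30, len 6
end 7: [2, 10, 7, 2, 7] sum 28, len 5
end 8: [7, 2, 7, 11] sum 27, len 4
end 9: [7, 2, 7, 11, 3] sum 30, len 5
end 10: [7, 11, 3, 7] sum 28, len 4
end 11: [7, 11, 3, 7, 2] sum 30, len 5
Shortest qualifying length: 4.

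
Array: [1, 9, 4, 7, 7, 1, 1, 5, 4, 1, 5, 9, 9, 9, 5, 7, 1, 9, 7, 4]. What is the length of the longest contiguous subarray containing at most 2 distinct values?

5

Extend right; when distinct count exceeds 2, shrink from the left:
add 1: window [1] (1 distinct), len 1
add 9: window [1, 9] (2 distinct), len 2
add 4: window [9, 4] (2 distinct), len 2
add 7: window [4, 7] (2 distinct), len 2
add 7: window [4, 7, 7] (2 distinct), len 3
add 1: window [7, 7, 1] (2 distinct), len 3
add 1: window [7, 7, 1, 1] (2 distinct), len 4
add 5: window [1, 1, 5] (2 distinct), len 3
add 4: window [5, 4] (2 distinct), len 2
add 1: window [4, 1] (2 distinct), len 2
add 5: window [1, 5] (2 distinct), len 2
add 9: window [5, 9] (2 distinct), len 2
add 9: window [5, 9, 9] (2 distinct), len 3
add 9: window [5, 9, 9, 9] (2 distinct), len 4
add 5: window [5, 9, 9, 9, 5] (2 distinct), len 5
add 7: window [5, 7] (2 distinct), len 2
add 1: window [7, 1] (2 distinct), len 2
add 9: window [1, 9] (2 distinct), len 2
add 7: window [9, 7] (2 distinct), len 2
add 4: window [7, 4] (2 distinct), len 2
Longest length with ≤2 distinct: 5.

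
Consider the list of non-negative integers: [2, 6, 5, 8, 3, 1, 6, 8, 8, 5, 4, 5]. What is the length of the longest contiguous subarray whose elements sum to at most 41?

[2] sum 2 len 1
[2, 6] sum 8 len 2
[2, 6, 5] sum 13 len 3
[2, 6, 5, 8] sum 21 len 4
[2, 6, 5, 8, 3] sum 24 len 5
[2, 6, 5, 8, 3, 1] sum 25 len 6
[2, 6, 5, 8, 3, 1, 6] sum 31 len 7
[2, 6, 5, 8, 3, 1, 6, 8] sum 39 len 8
[5, 8, 3, 1, 6, 8, 8] sum 39 len 7
[8, 3, 1, 6, 8, 8, 5] sum 39 len 7
[3, 1, 6, 8, 8, 5, 4] sum 35 len 7
[3, 1, 6, 8, 8, 5, 4, 5] sum 40 len 8
Longest length seen: 8.

8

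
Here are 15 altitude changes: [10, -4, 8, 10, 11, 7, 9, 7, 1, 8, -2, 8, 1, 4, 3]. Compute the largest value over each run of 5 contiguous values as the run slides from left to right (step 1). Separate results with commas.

[10, -4, 8, 10, 11] → max 11
[-4, 8, 10, 11, 7] → max 11
[8, 10, 11, 7, 9] → max 11
[10, 11, 7, 9, 7] → max 11
[11, 7, 9, 7, 1] → max 11
[7, 9, 7, 1, 8] → max 9
[9, 7, 1, 8, -2] → max 9
[7, 1, 8, -2, 8] → max 8
[1, 8, -2, 8, 1] → max 8
[8, -2, 8, 1, 4] → max 8
[-2, 8, 1, 4, 3] → max 8

11, 11, 11, 11, 11, 9, 9, 8, 8, 8, 8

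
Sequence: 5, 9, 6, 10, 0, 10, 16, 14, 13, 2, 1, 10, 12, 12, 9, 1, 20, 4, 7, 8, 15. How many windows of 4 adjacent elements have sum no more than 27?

4

5 9 6 10 → sum 30
9 6 10 0 → sum 25  ≤ 27 ✓
6 10 0 10 → sum 26  ≤ 27 ✓
10 0 10 16 → sum 36
0 10 16 14 → sum 40
10 16 14 13 → sum 53
16 14 13 2 → sum 45
14 13 2 1 → sum 30
13 2 1 10 → sum 26  ≤ 27 ✓
2 1 10 12 → sum 25  ≤ 27 ✓
1 10 12 12 → sum 35
10 12 12 9 → sum 43
12 12 9 1 → sum 34
12 9 1 20 → sum 42
9 1 20 4 → sum 34
1 20 4 7 → sum 32
20 4 7 8 → sum 39
4 7 8 15 → sum 34
4 windows satisfy the condition.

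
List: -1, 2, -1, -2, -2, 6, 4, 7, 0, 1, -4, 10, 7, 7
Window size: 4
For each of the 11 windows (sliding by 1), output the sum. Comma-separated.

(-1, 2, -1, -2) → sum -2
(2, -1, -2, -2) → sum -3
(-1, -2, -2, 6) → sum 1
(-2, -2, 6, 4) → sum 6
(-2, 6, 4, 7) → sum 15
(6, 4, 7, 0) → sum 17
(4, 7, 0, 1) → sum 12
(7, 0, 1, -4) → sum 4
(0, 1, -4, 10) → sum 7
(1, -4, 10, 7) → sum 14
(-4, 10, 7, 7) → sum 20

-2, -3, 1, 6, 15, 17, 12, 4, 7, 14, 20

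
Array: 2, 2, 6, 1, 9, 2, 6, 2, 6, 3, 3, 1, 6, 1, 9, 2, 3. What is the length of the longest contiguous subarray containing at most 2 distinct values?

Extend right; when distinct count exceeds 2, shrink from the left:
[2] 1 distinct, len 1
[2, 2] 1 distinct, len 2
[2, 2, 6] 2 distinct, len 3
[6, 1] 2 distinct, len 2
[1, 9] 2 distinct, len 2
[9, 2] 2 distinct, len 2
[2, 6] 2 distinct, len 2
[2, 6, 2] 2 distinct, len 3
[2, 6, 2, 6] 2 distinct, len 4
[6, 3] 2 distinct, len 2
[6, 3, 3] 2 distinct, len 3
[3, 3, 1] 2 distinct, len 3
[1, 6] 2 distinct, len 2
[1, 6, 1] 2 distinct, len 3
[1, 9] 2 distinct, len 2
[9, 2] 2 distinct, len 2
[2, 3] 2 distinct, len 2
Longest length with ≤2 distinct: 4.

4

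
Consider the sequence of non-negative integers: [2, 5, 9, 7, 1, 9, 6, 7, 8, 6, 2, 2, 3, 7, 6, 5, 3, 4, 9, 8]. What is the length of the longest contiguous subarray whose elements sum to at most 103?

19

[2] sum 2 len 1
[2, 5] sum 7 len 2
[2, 5, 9] sum 16 len 3
[2, 5, 9, 7] sum 23 len 4
[2, 5, 9, 7, 1] sum 24 len 5
[2, 5, 9, 7, 1, 9] sum 33 len 6
[2, 5, 9, 7, 1, 9, 6] sum 39 len 7
[2, 5, 9, 7, 1, 9, 6, 7] sum 46 len 8
[2, 5, 9, 7, 1, 9, 6, 7, 8] sum 54 len 9
[2, 5, 9, 7, 1, 9, 6, 7, 8, 6] sum 60 len 10
[2, 5, 9, 7, 1, 9, 6, 7, 8, 6, 2] sum 62 len 11
[2, 5, 9, 7, 1, 9, 6, 7, 8, 6, 2, 2] sum 64 len 12
[2, 5, 9, 7, 1, 9, 6, 7, 8, 6, 2, 2, 3] sum 67 len 13
[2, 5, 9, 7, 1, 9, 6, 7, 8, 6, 2, 2, 3, 7] sum 74 len 14
[2, 5, 9, 7, 1, 9, 6, 7, 8, 6, 2, 2, 3, 7, 6] sum 80 len 15
[2, 5, 9, 7, 1, 9, 6, 7, 8, 6, 2, 2, 3, 7, 6, 5] sum 85 len 16
[2, 5, 9, 7, 1, 9, 6, 7, 8, 6, 2, 2, 3, 7, 6, 5, 3] sum 88 len 17
[2, 5, 9, 7, 1, 9, 6, 7, 8, 6, 2, 2, 3, 7, 6, 5, 3, 4] sum 92 len 18
[2, 5, 9, 7, 1, 9, 6, 7, 8, 6, 2, 2, 3, 7, 6, 5, 3, 4, 9] sum 101 len 19
[9, 7, 1, 9, 6, 7, 8, 6, 2, 2, 3, 7, 6, 5, 3, 4, 9, 8] sum 102 len 18
Longest length seen: 19.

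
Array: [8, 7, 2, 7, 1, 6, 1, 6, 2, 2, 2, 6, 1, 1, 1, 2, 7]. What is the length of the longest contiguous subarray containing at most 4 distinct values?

[8] 1 distinct, len 1
[8, 7] 2 distinct, len 2
[8, 7, 2] 3 distinct, len 3
[8, 7, 2, 7] 3 distinct, len 4
[8, 7, 2, 7, 1] 4 distinct, len 5
[7, 2, 7, 1, 6] 4 distinct, len 5
[7, 2, 7, 1, 6, 1] 4 distinct, len 6
[7, 2, 7, 1, 6, 1, 6] 4 distinct, len 7
[7, 2, 7, 1, 6, 1, 6, 2] 4 distinct, len 8
[7, 2, 7, 1, 6, 1, 6, 2, 2] 4 distinct, len 9
[7, 2, 7, 1, 6, 1, 6, 2, 2, 2] 4 distinct, len 10
[7, 2, 7, 1, 6, 1, 6, 2, 2, 2, 6] 4 distinct, len 11
[7, 2, 7, 1, 6, 1, 6, 2, 2, 2, 6, 1] 4 distinct, len 12
[7, 2, 7, 1, 6, 1, 6, 2, 2, 2, 6, 1, 1] 4 distinct, len 13
[7, 2, 7, 1, 6, 1, 6, 2, 2, 2, 6, 1, 1, 1] 4 distinct, len 14
[7, 2, 7, 1, 6, 1, 6, 2, 2, 2, 6, 1, 1, 1, 2] 4 distinct, len 15
[7, 2, 7, 1, 6, 1, 6, 2, 2, 2, 6, 1, 1, 1, 2, 7] 4 distinct, len 16
Longest length with ≤4 distinct: 16.

16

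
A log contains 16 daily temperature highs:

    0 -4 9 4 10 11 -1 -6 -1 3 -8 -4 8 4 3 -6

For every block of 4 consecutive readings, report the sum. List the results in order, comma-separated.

[0, -4, 9, 4] → sum 9
[-4, 9, 4, 10] → sum 19
[9, 4, 10, 11] → sum 34
[4, 10, 11, -1] → sum 24
[10, 11, -1, -6] → sum 14
[11, -1, -6, -1] → sum 3
[-1, -6, -1, 3] → sum -5
[-6, -1, 3, -8] → sum -12
[-1, 3, -8, -4] → sum -10
[3, -8, -4, 8] → sum -1
[-8, -4, 8, 4] → sum 0
[-4, 8, 4, 3] → sum 11
[8, 4, 3, -6] → sum 9

9, 19, 34, 24, 14, 3, -5, -12, -10, -1, 0, 11, 9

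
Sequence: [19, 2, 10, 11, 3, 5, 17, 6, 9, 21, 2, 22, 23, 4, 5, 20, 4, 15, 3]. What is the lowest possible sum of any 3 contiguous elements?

(19, 2, 10) → sum 31
(2, 10, 11) → sum 23
(10, 11, 3) → sum 24
(11, 3, 5) → sum 19
(3, 5, 17) → sum 25
(5, 17, 6) → sum 28
(17, 6, 9) → sum 32
(6, 9, 21) → sum 36
(9, 21, 2) → sum 32
(21, 2, 22) → sum 45
(2, 22, 23) → sum 47
(22, 23, 4) → sum 49
(23, 4, 5) → sum 32
(4, 5, 20) → sum 29
(5, 20, 4) → sum 29
(20, 4, 15) → sum 39
(4, 15, 3) → sum 22
Lowest of these is 19.

19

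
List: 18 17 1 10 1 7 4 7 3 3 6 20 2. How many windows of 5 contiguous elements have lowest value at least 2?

(18, 17, 1, 10, 1) → min 1
(17, 1, 10, 1, 7) → min 1
(1, 10, 1, 7, 4) → min 1
(10, 1, 7, 4, 7) → min 1
(1, 7, 4, 7, 3) → min 1
(7, 4, 7, 3, 3) → min 3  ≥ 2 ✓
(4, 7, 3, 3, 6) → min 3  ≥ 2 ✓
(7, 3, 3, 6, 20) → min 3  ≥ 2 ✓
(3, 3, 6, 20, 2) → min 2  ≥ 2 ✓
4 windows satisfy the condition.

4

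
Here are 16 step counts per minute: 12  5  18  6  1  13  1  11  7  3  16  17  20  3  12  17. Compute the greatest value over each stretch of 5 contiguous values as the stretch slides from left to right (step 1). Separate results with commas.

Sliding a size-5 window across the 16 values:
[12, 5, 18, 6, 1] → max 18
[5, 18, 6, 1, 13] → max 18
[18, 6, 1, 13, 1] → max 18
[6, 1, 13, 1, 11] → max 13
[1, 13, 1, 11, 7] → max 13
[13, 1, 11, 7, 3] → max 13
[1, 11, 7, 3, 16] → max 16
[11, 7, 3, 16, 17] → max 17
[7, 3, 16, 17, 20] → max 20
[3, 16, 17, 20, 3] → max 20
[16, 17, 20, 3, 12] → max 20
[17, 20, 3, 12, 17] → max 20

18, 18, 18, 13, 13, 13, 16, 17, 20, 20, 20, 20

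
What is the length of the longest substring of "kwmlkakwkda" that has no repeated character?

5

[k] len 1
[k, w] len 2
[k, w, m] len 3
[k, w, m, l] len 4
[w, m, l, k] len 4
[w, m, l, k, a] len 5
[a, k] len 2
[a, k, w] len 3
[w, k] len 2
[w, k, d] len 3
[w, k, d, a] len 4
Longest all-distinct length: 5.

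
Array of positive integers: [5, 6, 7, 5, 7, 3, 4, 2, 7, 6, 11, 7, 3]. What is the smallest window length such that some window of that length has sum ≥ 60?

11

add 5: running sum 5 < 60
add 6: running sum 11 < 60
add 7: running sum 18 < 60
add 5: running sum 23 < 60
add 7: running sum 30 < 60
add 3: running sum 33 < 60
add 4: running sum 37 < 60
add 2: running sum 39 < 60
add 7: running sum 46 < 60
add 6: running sum 52 < 60
end 10: [5, 6, 7, 5, 7, 3, 4, 2, 7, 6, 11] sum 63, len 11
end 11: [6, 7, 5, 7, 3, 4, 2, 7, 6, 11, 7] sum 65, len 11
end 12: [7, 5, 7, 3, 4, 2, 7, 6, 11, 7, 3] sum 62, len 11
Shortest qualifying length: 11.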